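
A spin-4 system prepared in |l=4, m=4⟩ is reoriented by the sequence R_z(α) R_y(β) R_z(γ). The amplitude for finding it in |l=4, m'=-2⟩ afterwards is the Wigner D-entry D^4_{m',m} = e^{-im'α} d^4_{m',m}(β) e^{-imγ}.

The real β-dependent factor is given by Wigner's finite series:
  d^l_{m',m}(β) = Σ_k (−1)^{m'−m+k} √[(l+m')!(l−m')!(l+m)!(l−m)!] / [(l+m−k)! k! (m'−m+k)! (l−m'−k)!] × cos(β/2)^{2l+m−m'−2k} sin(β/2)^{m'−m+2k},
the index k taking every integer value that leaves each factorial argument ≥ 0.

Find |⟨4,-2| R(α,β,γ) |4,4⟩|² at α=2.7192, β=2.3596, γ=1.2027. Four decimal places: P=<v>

D^4_{-2,4}(2.7192,2.3596,1.2027) = e^{-i·-2·2.7192}·d^4_{-2,4}(2.3596)·e^{-i·4·1.2027}. Compute d first:
Half-angle: c=0.381110, s=0.924530. N=√(2·720·40320·1)=7619.763776
k: max(0,(4)−(-2))=6 … min(4+(4),4−(-2))=6
  k=6: (−1)^0·7619.7638/(1440)·0.3811^2·0.9245^6 = +0.479960
d^4_{-2,4}(2.3596) = +0.479960
|D^4_{-2,4}|² = |d^4_{-2,4}(β)|² = (+0.479960)² = 0.230361 (the z-rotation phases have unit modulus)

P=0.2304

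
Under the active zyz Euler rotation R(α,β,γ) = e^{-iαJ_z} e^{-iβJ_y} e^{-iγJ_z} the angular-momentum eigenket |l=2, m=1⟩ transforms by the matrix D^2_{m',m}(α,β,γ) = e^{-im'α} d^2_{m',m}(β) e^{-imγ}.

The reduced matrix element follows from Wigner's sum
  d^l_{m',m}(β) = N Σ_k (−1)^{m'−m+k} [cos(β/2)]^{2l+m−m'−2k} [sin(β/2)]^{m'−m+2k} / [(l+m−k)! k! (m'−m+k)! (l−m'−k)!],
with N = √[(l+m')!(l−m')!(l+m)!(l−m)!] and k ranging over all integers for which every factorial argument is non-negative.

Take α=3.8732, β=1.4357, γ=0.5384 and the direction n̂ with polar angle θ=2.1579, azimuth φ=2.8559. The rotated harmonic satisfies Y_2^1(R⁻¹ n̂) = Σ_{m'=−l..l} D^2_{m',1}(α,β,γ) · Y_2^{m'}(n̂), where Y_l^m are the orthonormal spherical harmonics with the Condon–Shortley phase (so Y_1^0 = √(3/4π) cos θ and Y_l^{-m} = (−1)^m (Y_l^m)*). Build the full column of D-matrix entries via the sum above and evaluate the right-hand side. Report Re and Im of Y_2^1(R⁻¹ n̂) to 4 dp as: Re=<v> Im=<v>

Re=-0.0440 Im=0.2551

Need the full column D^2_{m',1} for m'=−2..2 at α=3.8732, β=1.4357, γ=0.5384.
cos(β/2)=0.753222, sin(β/2)=0.657767
d^2_{-2,1}: single k=3 term ⇒ +0.428715;  D = +0.258079+0.342333i
d^2_{-1,1}: k∈[2..3] ⇒ +0.736395 -0.187192 = +0.549203;  D = -0.538984-0.105451i
d^2_{0,1}: k∈[1..2] ⇒ +0.688519 -0.525066 = +0.163453;  D = +0.140329-0.083812i
d^2_{1,1}: k∈[0..1] ⇒ +0.321878 -0.736395 = -0.414517;  D = +0.122811-0.395906i
d^2_{2,1}: single k=0 term ⇒ -0.562173;  D = +0.234772+0.510804i
Y_2^{m'}(θ=2.1579,φ=2.8559) and Σ D·Y over m':
  (+0.2581+0.3423i)·(+0.2252+0.1448i)  (-0.5390-0.1055i)·(+0.3419+0.1004i)  (+0.1403-0.0838i)·(-0.0250+0.0000i)  (+0.1228-0.3959i)·(-0.3419+0.1004i)  (+0.2348+0.5108i)·(+0.2252-0.1448i)
Y_2^1(R⁻¹ n̂) = -0.044019+0.255114i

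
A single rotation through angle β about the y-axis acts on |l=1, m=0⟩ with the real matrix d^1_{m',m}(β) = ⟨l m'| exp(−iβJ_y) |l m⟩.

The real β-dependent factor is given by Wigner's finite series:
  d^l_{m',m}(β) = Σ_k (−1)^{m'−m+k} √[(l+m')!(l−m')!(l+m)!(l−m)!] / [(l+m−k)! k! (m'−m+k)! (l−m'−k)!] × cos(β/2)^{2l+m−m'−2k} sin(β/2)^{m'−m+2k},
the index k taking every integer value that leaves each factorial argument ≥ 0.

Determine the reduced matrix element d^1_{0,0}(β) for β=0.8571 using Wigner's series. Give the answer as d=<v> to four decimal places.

d^1_{0,0}(β=0.8571) via Wigner's sum:
c=cos(0.8571/2)=0.909569, s=sin(0.8571/2)=0.415552; N=√[1·1·1·1]=1.000000
k: max(0,(0)−(0))=0 … min(1+(0),1−(0))=1
  k=0: (−1)^0·1.0000/(1)·0.9096^2·0.4156^0 = +0.827316
  k=1: (−1)^1·1.0000/(1)·0.9096^0·0.4156^2 = -0.172684
d^1_{0,0}(0.8571) = +0.827316 -0.172684 = +0.654632

d=0.6546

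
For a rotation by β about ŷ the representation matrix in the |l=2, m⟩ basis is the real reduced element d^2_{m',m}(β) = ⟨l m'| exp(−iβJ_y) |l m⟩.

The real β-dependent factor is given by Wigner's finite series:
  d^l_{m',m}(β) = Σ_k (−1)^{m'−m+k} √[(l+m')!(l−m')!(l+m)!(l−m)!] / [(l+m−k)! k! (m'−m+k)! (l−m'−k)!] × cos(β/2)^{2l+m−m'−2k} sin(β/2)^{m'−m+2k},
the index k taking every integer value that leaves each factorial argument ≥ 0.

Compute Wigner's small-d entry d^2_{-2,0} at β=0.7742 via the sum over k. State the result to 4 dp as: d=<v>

d=0.2993

d^2_{-2,0}(β=0.7742) via Wigner's sum:
Half-angle: c=0.926008, s=0.377505. N=√(1·24·2·2)=9.797959
The bounds max(0,m−m')=2 and min(l+m,l−m')=2 give 1 term
  k=2: (−1)^0·9.7980/(4)·0.9260^2·0.3775^2 = +0.299329
d^2_{-2,0}(0.7742) = +0.299329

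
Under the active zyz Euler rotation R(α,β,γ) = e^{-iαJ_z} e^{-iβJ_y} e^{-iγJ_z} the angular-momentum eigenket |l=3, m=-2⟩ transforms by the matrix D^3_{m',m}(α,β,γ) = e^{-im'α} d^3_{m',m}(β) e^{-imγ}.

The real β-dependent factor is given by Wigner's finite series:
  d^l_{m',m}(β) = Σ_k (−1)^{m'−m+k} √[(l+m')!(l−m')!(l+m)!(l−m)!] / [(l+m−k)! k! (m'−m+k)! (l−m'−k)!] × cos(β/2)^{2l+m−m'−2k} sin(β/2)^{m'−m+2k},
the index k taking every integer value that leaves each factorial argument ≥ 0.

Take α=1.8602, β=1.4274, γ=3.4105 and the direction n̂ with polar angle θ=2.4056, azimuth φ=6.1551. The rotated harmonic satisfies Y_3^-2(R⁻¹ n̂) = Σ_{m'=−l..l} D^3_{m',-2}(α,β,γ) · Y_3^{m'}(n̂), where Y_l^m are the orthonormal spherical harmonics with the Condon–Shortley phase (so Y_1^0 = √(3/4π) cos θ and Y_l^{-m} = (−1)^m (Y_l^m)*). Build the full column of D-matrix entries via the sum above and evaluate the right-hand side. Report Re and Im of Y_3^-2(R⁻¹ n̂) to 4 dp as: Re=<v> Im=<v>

Need the full column D^3_{m',-2} for m'=−3..3 at α=1.8602, β=1.4274, γ=3.4105.
cos(β/2)=0.755945, sin(β/2)=0.654635
d^3_{-3,-2}: single k=1 term ⇒ +0.395846;  D = +0.390484-0.064929i
d^3_{-2,-2}: k∈[0..1] ⇒ +0.186613 -0.699728 = -0.513116;  D = +0.225114+0.461098i
d^3_{-1,-2}: k∈[0..1] ⇒ -0.511034 +0.766476 = +0.255442;  D = -0.188018+0.172915i
d^3_{0,-2}: k∈[0..1] ⇒ +0.766514 -0.574829 = +0.191685;  D = +0.164625+0.098193i
d^3_{1,-2}: k∈[0..1] ⇒ -0.766476 +0.287400 = -0.479076;  D = -0.117788+0.464370i
d^3_{2,-2}: k∈[0..1] ⇒ +0.524744 -0.078704 = +0.446041;  D = -0.445666+0.018279i
d^3_{3,-2}: single k=0 term ⇒ -0.222619;  D = -0.072222-0.210579i
Y_3^{m'}(θ=2.4056,φ=6.1551) and Σ D·Y over m':
  (+0.3905-0.0649i)·(+0.1170+0.0473i)  (+0.2251+0.4611i)·(-0.3302-0.0865i)  (-0.1880+0.1729i)·(+0.3758+0.0484i)  (+0.1646+0.0982i)·(+0.0701+0.0000i)  (-0.1178+0.4644i)·(-0.3758+0.0484i)  (-0.4457+0.0183i)·(-0.3302+0.0865i)  (-0.0722-0.2106i)·(-0.1170+0.0473i)
Y_3^-2(R⁻¹ n̂) = +0.132613-0.301680i

Re=0.1326 Im=-0.3017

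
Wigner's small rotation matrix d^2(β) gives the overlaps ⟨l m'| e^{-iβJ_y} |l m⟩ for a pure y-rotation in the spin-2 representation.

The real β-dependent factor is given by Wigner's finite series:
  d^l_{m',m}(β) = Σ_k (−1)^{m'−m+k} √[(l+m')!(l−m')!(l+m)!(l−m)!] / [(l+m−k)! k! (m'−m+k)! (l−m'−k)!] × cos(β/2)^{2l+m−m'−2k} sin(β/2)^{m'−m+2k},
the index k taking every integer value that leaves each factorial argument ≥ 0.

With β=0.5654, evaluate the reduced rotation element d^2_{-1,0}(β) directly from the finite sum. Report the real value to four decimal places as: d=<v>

d^2_{-1,0}(β=0.5654) via Wigner's sum:
Half-angle: c=0.960306, s=0.278949. N=√(1·6·2·2)=4.898979
Admissible k: 1..2 (factorial args all ≥0)
  k=1: (−1)^0·4.8990/(2)·0.9603^3·0.2789^1 = +0.605104
  k=2: (−1)^1·4.8990/(2)·0.9603^1·0.2789^3 = -0.051058
d^2_{-1,0}(0.5654) = +0.605104 -0.051058 = +0.554046

d=0.5540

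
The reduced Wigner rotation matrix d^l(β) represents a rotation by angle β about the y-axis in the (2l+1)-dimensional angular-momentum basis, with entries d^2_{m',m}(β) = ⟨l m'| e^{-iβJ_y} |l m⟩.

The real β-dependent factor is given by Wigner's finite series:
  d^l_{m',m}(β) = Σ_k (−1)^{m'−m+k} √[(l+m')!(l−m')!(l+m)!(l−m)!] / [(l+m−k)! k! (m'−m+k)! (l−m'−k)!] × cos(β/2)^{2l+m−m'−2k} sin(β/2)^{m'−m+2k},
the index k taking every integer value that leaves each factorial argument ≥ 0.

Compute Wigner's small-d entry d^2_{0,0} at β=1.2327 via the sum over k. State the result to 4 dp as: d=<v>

d=-0.3350

d^2_{0,0}(β=1.2327) via Wigner's sum:
c=cos(1.2327/2)=0.815994, s=sin(1.2327/2)=0.578061; N=√[2·2·2·2]=4.000000
Admissible k: 0..2 (factorial args all ≥0)
  k=0: (−1)^0·4.0000/(4)·0.8160^4·0.5781^0 = +0.443351
  k=1: (−1)^1·4.0000/(1)·0.8160^2·0.5781^2 = -0.889981
  k=2: (−1)^2·4.0000/(4)·0.8160^0·0.5781^4 = +0.111659
d^2_{0,0}(1.2327) = +0.443351 -0.889981 +0.111659 = -0.334971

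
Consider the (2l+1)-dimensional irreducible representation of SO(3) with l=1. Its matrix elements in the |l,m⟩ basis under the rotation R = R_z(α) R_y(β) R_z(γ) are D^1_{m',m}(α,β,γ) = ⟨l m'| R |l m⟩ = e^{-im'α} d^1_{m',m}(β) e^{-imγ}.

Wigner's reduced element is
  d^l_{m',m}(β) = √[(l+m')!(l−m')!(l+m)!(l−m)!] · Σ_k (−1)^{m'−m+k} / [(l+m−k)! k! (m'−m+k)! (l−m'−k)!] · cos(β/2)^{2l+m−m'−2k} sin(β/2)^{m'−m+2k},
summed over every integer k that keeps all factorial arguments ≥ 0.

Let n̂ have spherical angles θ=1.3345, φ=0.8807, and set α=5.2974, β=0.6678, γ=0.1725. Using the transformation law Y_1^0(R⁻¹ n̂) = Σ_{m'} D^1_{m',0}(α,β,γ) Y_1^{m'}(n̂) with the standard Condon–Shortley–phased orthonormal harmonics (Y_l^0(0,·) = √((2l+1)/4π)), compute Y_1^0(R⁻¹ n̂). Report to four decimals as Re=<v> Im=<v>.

Need the full column D^1_{m',0} for m'=−1..1 at α=5.2974, β=0.6678, γ=0.1725.
cos(β/2)=0.944771, sin(β/2)=0.327730
d^1_{-1,0}: single k=1 term ⇒ +0.437883;  D = +0.241803-0.365066i
d^1_{0,0}: k∈[0..1] ⇒ +0.892593 -0.107407 = +0.785186;  D = +0.785186+0.000000i
d^1_{1,0}: single k=0 term ⇒ -0.437883;  D = -0.241803-0.365066i
Y_1^{m'}(θ=1.3345,φ=0.8807) and Σ D·Y over m':
  (+0.2418-0.3651i)·(+0.2138-0.2590i)  (+0.7852+0.0000i)·(+0.1144+0.0000i)  (-0.2418-0.3651i)·(-0.2138-0.2590i)
Y_1^0(R⁻¹ n̂) = +0.004093+0.000000i

Re=0.0041 Im=0.0000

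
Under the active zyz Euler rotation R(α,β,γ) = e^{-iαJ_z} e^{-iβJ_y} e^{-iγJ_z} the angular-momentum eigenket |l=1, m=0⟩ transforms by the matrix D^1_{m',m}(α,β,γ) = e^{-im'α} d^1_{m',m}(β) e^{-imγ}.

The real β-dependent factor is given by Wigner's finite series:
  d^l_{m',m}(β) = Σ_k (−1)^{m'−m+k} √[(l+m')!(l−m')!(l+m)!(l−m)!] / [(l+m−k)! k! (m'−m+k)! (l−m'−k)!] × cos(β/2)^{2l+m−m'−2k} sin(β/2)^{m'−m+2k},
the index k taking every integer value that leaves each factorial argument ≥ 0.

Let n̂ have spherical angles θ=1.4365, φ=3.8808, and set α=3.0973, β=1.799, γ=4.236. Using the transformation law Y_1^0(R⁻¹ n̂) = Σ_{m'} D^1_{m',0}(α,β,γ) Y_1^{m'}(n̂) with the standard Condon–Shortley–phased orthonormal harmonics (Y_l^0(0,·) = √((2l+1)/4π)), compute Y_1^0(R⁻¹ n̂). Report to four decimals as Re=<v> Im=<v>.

Re=0.3193 Im=0.0000

Need the full column D^1_{m',0} for m'=−1..1 at α=3.0973, β=1.799, γ=4.236.
cos(β/2)=0.622002, sin(β/2)=0.783016
d^1_{-1,0}: single k=1 term ⇒ +0.688775;  D = -0.688099+0.030498i
d^1_{0,0}: k∈[0..1] ⇒ +0.386886 -0.613114 = -0.226228;  D = -0.226228+0.000000i
d^1_{1,0}: single k=0 term ⇒ -0.688775;  D = +0.688099+0.030498i
Y_1^{m'}(θ=1.4365,φ=3.8808) and Σ D·Y over m':
  (-0.6881+0.0305i)·(-0.2530+0.2307i)  (-0.2262+0.0000i)·(+0.0654+0.0000i)  (+0.6881+0.0305i)·(+0.2530+0.2307i)
Y_1^0(R⁻¹ n̂) = +0.319339+0.000000i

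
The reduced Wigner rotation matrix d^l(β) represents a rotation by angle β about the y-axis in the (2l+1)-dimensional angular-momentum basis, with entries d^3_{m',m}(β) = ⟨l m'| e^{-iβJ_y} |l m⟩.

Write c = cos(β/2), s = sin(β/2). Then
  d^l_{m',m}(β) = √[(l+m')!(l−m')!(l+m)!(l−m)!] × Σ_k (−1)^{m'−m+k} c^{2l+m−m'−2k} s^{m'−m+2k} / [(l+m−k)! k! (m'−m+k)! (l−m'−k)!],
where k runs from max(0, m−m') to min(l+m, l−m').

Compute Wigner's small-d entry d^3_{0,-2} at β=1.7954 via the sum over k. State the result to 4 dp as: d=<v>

d^3_{0,-2}(β=1.7954) via Wigner's sum:
With c≡cos(β/2)=0.623410 and s≡sin(β/2)=0.781895, N=[6·6·1·120]^{1/2}=65.726707
k: max(0,(-2)−(0))=0 … min(3+(-2),3−(0))=1
  k=0: (−1)^2·65.7267/(12)·0.6234^4·0.7819^2 = +0.505770
  k=1: (−1)^3·65.7267/(12)·0.6234^2·0.7819^4 = -0.795614
d^3_{0,-2}(1.7954) = +0.505770 -0.795614 = -0.289844

d=-0.2898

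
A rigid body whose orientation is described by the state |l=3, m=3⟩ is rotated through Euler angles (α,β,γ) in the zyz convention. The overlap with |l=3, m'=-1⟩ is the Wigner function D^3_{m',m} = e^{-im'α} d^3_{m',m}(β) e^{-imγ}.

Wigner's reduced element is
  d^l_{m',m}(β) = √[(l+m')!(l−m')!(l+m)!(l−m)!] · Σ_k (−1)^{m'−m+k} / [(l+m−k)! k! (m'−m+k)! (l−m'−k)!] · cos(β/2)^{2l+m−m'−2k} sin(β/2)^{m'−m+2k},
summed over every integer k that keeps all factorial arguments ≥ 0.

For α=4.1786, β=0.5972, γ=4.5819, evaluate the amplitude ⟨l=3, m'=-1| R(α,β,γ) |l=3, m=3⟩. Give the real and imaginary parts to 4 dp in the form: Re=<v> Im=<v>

Re=-0.0262 Im=0.0038

Split into d^3_{-1,3}(β=0.5972) × two z-phases.
c=cos(0.5972/2)=0.955749, s=sin(0.5972/2)=0.294182; N=√[2·24·720·1]=185.903201
k∈{4} keeps every argument non-negative
  k=4: (−1)^0·185.9032/(48)·0.9557^2·0.2942^4 = +0.026497
d^3_{-1,3}(0.5972) = +0.026497
D = (-0.508799-0.860885i)·(+0.026497)·(+0.381545-0.924350i) = -0.026229+0.003758i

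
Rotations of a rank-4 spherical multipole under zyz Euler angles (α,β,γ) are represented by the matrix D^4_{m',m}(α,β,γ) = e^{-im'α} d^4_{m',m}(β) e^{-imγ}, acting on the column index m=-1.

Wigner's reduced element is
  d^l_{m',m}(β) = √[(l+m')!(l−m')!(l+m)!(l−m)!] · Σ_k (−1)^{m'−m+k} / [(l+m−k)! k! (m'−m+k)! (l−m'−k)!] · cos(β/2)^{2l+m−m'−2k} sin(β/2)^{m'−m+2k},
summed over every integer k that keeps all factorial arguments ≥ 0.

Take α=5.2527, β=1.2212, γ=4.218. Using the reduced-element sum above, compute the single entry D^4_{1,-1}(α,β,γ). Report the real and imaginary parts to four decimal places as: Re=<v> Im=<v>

Split into d^4_{1,-1}(β=1.2212) × two z-phases.
Half-angle: c=0.819304, s=0.573359. N=√(120·6·6·120)=720.000000
k∈{0,1,2,3} keeps every argument non-negative
  k=0: (−1)^2·720.0000/(72)·0.8193^6·0.5734^2 = +0.994316
  k=1: (−1)^3·720.0000/(24)·0.8193^4·0.5734^4 = -1.460861
  k=2: (−1)^4·720.0000/(48)·0.8193^2·0.5734^6 = +0.357719
  k=3: (−1)^5·720.0000/(720)·0.8193^0·0.5734^8 = -0.011679
d^4_{1,-1}(1.2212) = +0.994316 -1.460861 +0.357719 -0.011679 = -0.120505
Phases: e^{-i·(1)·5.2527}=+0.514403+0.857549i, e^{-i·(-1)·4.218}=-0.474494-0.880259i ⇒ D=-0.061552+0.103599i

Re=-0.0616 Im=0.1036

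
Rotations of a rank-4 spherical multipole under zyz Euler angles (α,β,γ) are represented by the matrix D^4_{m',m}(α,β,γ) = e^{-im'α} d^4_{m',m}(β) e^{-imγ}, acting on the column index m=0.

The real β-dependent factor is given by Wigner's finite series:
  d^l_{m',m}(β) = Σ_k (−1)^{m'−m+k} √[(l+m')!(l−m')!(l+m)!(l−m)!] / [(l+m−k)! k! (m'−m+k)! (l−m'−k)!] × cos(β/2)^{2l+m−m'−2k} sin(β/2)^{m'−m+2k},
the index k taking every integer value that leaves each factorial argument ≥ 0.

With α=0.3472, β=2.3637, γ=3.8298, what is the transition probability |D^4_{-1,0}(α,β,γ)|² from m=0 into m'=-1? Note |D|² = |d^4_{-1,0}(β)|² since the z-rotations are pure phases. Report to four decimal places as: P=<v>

P=0.0238

First d^4_{-1,0}(β=2.3637), then the phase factors e^{-i(-1)α} and e^{-i(0)γ}:
With c≡cos(β/2)=0.379214 and s≡sin(β/2)=0.925309, N=[6·120·24·24]^{1/2}=643.987578
The bounds max(0,m−m')=1 and min(l+m,l−m')=4 give 4 terms
  k=1: (−1)^0·643.9876/(144)·0.3792^7·0.9253^1 = +0.004666
  k=2: (−1)^1·643.9876/(24)·0.3792^5·0.9253^3 = -0.166704
  k=3: (−1)^2·643.9876/(24)·0.3792^3·0.9253^5 = +0.992550
  k=4: (−1)^3·643.9876/(144)·0.3792^1·0.9253^7 = -0.984934
d^4_{-1,0}(2.3637) = +0.004666 -0.166704 +0.992550 -0.984934 = -0.154421
|D^4_{-1,0}|² = |d^4_{-1,0}(β)|² = (-0.154421)² = 0.023846 (the z-rotation phases have unit modulus)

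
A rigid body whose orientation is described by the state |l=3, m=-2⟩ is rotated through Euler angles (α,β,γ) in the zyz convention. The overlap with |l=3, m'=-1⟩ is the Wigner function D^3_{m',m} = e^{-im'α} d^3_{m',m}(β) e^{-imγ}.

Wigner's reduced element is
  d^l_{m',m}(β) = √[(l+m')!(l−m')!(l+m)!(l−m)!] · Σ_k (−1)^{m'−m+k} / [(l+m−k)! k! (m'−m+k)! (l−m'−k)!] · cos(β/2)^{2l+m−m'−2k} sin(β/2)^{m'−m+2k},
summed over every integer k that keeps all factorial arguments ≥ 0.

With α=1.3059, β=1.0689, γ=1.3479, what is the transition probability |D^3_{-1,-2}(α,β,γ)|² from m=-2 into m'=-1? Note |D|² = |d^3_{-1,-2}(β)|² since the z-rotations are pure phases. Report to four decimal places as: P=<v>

P=0.0518

Split into d^3_{-1,-2}(β=1.0689) × two z-phases.
c=cos(1.0689/2)=0.860549, s=sin(1.0689/2)=0.509368; N=√[2·24·1·120]=75.894664
Admissible k: 0..1 (factorial args all ≥0)
  k=0: (−1)^1·75.8947/(24)·0.8605^5·0.5094^1 = -0.760168
  k=1: (−1)^2·75.8947/(12)·0.8605^3·0.5094^3 = +0.532661
d^3_{-1,-2}(1.0689) = -0.760168 +0.532661 = -0.227506
|D^3_{-1,-2}|² = |d^3_{-1,-2}(β)|² = (-0.227506)² = 0.051759 (the z-rotation phases have unit modulus)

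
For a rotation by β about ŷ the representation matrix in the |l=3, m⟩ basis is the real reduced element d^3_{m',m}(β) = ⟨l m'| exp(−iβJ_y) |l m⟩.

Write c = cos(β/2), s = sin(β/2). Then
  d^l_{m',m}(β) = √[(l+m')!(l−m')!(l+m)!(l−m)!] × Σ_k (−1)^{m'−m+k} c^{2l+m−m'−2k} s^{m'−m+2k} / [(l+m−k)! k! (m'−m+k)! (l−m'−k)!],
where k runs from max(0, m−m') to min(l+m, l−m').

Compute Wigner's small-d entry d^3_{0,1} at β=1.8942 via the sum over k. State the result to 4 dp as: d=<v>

d^3_{0,1}(β=1.8942) via Wigner's sum:
Half-angle: c=0.584040, s=0.811725. N=√(6·6·24·2)=41.569219
k∈{1,2,3} keeps every argument non-negative
  k=1: (−1)^0·41.5692/(12)·0.5840^5·0.8117^1 = +0.191078
  k=2: (−1)^1·41.5692/(4)·0.5840^3·0.8117^3 = -1.107301
  k=3: (−1)^2·41.5692/(12)·0.5840^1·0.8117^5 = +0.712981
d^3_{0,1}(1.8942) = +0.191078 -1.107301 +0.712981 = -0.203242

d=-0.2032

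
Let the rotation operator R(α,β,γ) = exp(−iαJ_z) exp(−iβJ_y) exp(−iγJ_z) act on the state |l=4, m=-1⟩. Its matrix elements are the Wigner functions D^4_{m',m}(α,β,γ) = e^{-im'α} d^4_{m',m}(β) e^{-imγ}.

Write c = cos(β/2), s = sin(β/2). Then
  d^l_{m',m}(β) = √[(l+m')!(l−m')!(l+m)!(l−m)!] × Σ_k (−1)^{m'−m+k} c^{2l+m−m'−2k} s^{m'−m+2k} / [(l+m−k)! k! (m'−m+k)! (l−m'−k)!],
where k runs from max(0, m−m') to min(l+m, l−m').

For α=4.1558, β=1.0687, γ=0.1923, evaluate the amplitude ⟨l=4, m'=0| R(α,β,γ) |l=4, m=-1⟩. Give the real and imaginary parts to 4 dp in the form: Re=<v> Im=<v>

Re=0.3191 Im=0.0621

D^4_{0,-1}(4.1558,1.0687,0.1923) = e^{-i·0·4.1558}·d^4_{0,-1}(1.0687)·e^{-i·-1·0.1923}. Compute d first:
With c≡cos(β/2)=0.860600 and s≡sin(β/2)=0.509282, N=[24·24·6·120]^{1/2}=643.987578
k: max(0,(-1)−(0))=0 … min(4+(-1),4−(0))=3
  k=0: (−1)^1·643.9876/(144)·0.8606^7·0.5093^1 = -0.796310
  k=1: (−1)^2·643.9876/(24)·0.8606^5·0.5093^3 = +1.673196
  k=2: (−1)^3·643.9876/(24)·0.8606^3·0.5093^5 = -0.585950
  k=3: (−1)^4·643.9876/(144)·0.8606^1·0.5093^7 = +0.034200
d^4_{0,-1}(1.0687) = -0.796310 +1.673196 -0.585950 +0.034200 = +0.325136
Phases: e^{-i·(0)·4.1558}=+1.000000+0.000000i, e^{-i·(-1)·0.1923}=+0.981567+0.191117i ⇒ D=+0.319143+0.062139i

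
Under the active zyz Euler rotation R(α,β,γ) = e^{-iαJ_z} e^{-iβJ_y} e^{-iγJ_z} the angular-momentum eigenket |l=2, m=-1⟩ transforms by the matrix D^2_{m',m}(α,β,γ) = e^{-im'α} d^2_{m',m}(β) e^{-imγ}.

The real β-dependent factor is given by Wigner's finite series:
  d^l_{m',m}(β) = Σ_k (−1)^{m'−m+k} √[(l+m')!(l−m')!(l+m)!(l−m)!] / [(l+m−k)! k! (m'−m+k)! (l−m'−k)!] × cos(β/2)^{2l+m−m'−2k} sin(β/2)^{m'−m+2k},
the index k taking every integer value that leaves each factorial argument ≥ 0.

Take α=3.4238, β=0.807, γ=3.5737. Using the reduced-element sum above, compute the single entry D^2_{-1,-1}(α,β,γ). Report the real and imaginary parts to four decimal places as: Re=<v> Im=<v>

Re=0.2450 Im=0.2124

D^2_{-1,-1}(3.4238,0.807,3.5737) = e^{-i·-1·3.4238}·d^2_{-1,-1}(0.807)·e^{-i·-1·3.5737}. Compute d first:
Half-angle: c=0.919692, s=0.392640. N=√(1·6·1·6)=6.000000
Admissible k: 0..1 (factorial args all ≥0)
  k=0: (−1)^0·6.0000/(6)·0.9197^4·0.3926^0 = +0.715435
  k=1: (−1)^1·6.0000/(2)·0.9197^2·0.3926^2 = -0.391196
d^2_{-1,-1}(0.807) = +0.715435 -0.391196 = +0.324239
Phases: e^{-i·(-1)·3.4238}=-0.960443-0.278476i, e^{-i·(-1)·3.5737}=-0.908085-0.418785i ⇒ D=+0.244976+0.212409i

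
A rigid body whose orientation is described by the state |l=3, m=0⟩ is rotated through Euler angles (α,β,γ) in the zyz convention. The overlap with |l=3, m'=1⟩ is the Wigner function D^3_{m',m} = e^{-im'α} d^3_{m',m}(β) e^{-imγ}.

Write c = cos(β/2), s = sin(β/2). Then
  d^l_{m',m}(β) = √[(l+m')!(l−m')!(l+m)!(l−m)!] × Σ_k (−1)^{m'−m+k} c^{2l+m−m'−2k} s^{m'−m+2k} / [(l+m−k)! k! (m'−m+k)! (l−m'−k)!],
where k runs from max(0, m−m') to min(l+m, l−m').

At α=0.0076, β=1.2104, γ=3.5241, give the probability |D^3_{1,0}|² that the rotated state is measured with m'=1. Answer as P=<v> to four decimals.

P=0.0235

Split into d^3_{1,0}(β=1.2104) × two z-phases.
c=cos(1.2104/2)=0.822388, s=sin(1.2104/2)=0.568927; N=√[24·2·6·6]=41.569219
k: max(0,(0)−(1))=0 … min(3+(0),3−(1))=2
  k=0: (−1)^1·41.5692/(12)·0.8224^5·0.5689^1 = -0.741364
  k=1: (−1)^2·41.5692/(4)·0.8224^3·0.5689^3 = +1.064416
  k=2: (−1)^3·41.5692/(12)·0.8224^1·0.5689^5 = -0.169804
d^3_{1,0}(1.2104) = -0.741364 +1.064416 -0.169804 = +0.153248
|D^3_{1,0}|² = |d^3_{1,0}(β)|² = (+0.153248)² = 0.023485 (the z-rotation phases have unit modulus)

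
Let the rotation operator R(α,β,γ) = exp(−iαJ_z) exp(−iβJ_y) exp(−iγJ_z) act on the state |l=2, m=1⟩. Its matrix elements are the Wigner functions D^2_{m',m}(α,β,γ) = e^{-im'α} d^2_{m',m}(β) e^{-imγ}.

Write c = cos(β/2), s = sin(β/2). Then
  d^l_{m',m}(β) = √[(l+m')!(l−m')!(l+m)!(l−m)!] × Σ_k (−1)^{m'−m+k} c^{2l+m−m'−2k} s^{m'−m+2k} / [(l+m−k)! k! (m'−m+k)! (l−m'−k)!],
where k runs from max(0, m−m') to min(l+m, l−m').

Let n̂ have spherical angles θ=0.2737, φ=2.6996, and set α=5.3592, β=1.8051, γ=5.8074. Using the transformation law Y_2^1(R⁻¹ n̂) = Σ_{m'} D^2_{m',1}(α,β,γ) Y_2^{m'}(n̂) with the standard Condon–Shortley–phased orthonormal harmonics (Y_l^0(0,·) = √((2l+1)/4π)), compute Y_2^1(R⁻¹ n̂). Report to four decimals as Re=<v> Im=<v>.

Re=-0.2559 Im=-0.1816

Need the full column D^2_{m',1} for m'=−2..2 at α=5.3592, β=1.8051, γ=5.8074.
cos(β/2)=0.619610, sin(β/2)=0.784909
d^2_{-2,1}: single k=3 term ⇒ +0.599249;  D = +0.118237-0.587469i
d^2_{-1,1}: k∈[2..3] ⇒ +0.709574 -0.379558 = +0.330016;  D = +0.297420-0.143011i
d^2_{0,1}: k∈[1..2] ⇒ +0.457353 -0.733927 = -0.276574;  D = -0.245856-0.126681i
d^2_{1,1}: k∈[0..1] ⇒ +0.147392 -0.709574 = -0.562182;  D = -0.095680-0.553980i
d^2_{2,1}: single k=0 term ⇒ -0.373427;  D = +0.255350-0.272478i
Y_2^{m'}(θ=0.2737,φ=2.6996) and Σ D·Y over m':
  (+0.1182-0.5875i)·(+0.0179+0.0218i)  (+0.2974-0.1430i)·(-0.1817-0.0860i)  (-0.2459-0.1267i)·(+0.5617+0.0000i)  (-0.0957-0.5540i)·(+0.1817-0.0860i)  (+0.2553-0.2725i)·(+0.0179-0.0218i)
Y_2^1(R⁻¹ n̂) = -0.255901-0.181563i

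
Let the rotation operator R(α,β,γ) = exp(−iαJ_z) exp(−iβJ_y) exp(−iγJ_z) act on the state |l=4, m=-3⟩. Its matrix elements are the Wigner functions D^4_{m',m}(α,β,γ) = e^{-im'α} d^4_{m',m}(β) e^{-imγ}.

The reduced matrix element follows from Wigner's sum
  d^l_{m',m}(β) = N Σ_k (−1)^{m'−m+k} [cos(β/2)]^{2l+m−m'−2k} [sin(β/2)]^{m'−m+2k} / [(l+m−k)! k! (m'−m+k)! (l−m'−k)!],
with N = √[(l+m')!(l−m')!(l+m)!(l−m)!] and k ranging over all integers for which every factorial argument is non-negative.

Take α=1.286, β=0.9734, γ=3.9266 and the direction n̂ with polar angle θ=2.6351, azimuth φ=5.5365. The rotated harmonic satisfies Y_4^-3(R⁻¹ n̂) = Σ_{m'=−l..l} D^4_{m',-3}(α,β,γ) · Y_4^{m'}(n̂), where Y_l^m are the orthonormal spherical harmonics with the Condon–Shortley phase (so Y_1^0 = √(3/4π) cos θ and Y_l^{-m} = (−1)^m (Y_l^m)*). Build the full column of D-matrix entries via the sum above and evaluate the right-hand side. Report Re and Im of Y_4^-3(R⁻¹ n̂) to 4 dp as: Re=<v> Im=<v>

Need the full column D^4_{m',-3} for m'=−4..4 at α=1.286, β=0.9734, γ=3.9266.
cos(β/2)=0.883881, sin(β/2)=0.467712
d^4_{-4,-3}: single k=1 term ⇒ +0.557545;  D = -0.193776-0.522788i
d^4_{-3,-3}: k∈[0..1] ⇒ +0.372521 -0.730159 = -0.357638;  D = +0.356758-0.025072i
d^4_{-2,-3}: k∈[0..1] ⇒ -0.737563 +0.619568 = -0.117995;  D = +0.025132-0.115288i
d^4_{-1,-3}: k∈[0..1] ⇒ +0.827923 -0.386373 = +0.441549;  D = +0.387617+0.211469i
d^4_{0,-3}: k∈[0..1] ⇒ -0.653082 +0.182867 = -0.470215;  D = -0.332102+0.332882i
d^4_{1,-3}: k∈[0..1] ⇒ +0.386373 -0.064912 = +0.321461;  D = -0.154617-0.281835i
d^4_{2,-3}: k∈[0..1] ⇒ -0.173483 +0.016192 = -0.157291;  D = +0.153603-0.033862i
d^4_{3,-3}: k∈[0..1] ⇒ +0.057247 -0.002290 = +0.054957;  D = -0.003724+0.054831i
d^4_{4,-3}: single k=0 term ⇒ -0.012240;  D = -0.011487-0.004227i
Y_4^{m'}(θ=2.6351,φ=5.5365) and Σ D·Y over m':
  (-0.1938-0.5228i)·(-0.0242+0.0038i)  (+0.3568-0.0251i)·(+0.0775-0.0980i)  (+0.0251-0.1153i)·(+0.0265+0.3416i)  (+0.3876+0.2115i)·(-0.3465-0.3207i)  (-0.3321+0.3329i)·(+0.0555+0.0000i)  (-0.1546-0.2818i)·(+0.3465-0.3207i)  (+0.1536-0.0339i)·(+0.0265-0.3416i)  (-0.0037+0.0548i)·(-0.0775-0.0980i)  (-0.0115-0.0042i)·(-0.0242-0.0038i)
Y_4^-3(R⁻¹ n̂) = -0.158562-0.303740i

Re=-0.1586 Im=-0.3037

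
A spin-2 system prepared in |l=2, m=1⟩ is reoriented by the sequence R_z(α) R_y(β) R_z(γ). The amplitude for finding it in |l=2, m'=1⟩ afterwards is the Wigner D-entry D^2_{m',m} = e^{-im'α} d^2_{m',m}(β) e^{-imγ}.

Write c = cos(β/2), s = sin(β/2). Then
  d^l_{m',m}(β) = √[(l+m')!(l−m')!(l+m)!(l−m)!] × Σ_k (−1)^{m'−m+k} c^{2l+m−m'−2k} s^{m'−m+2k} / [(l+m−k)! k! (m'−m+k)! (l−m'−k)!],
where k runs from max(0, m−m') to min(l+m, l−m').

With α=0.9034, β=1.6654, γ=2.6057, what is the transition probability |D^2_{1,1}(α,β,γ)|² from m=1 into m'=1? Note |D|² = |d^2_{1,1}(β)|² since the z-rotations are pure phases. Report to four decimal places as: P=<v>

D^2_{1,1}(0.9034,1.6654,2.6057) = e^{-i·1·0.9034}·d^2_{1,1}(1.6654)·e^{-i·1·2.6057}. Compute d first:
c=cos(1.6654/2)=0.672881, s=sin(1.6654/2)=0.739751; N=√[6·1·6·1]=6.000000
The bounds max(0,m−m')=0 and min(l+m,l−m')=1 give 2 terms
  k=0: (−1)^0·6.0000/(6)·0.6729^4·0.7398^0 = +0.204999
  k=1: (−1)^1·6.0000/(2)·0.6729^2·0.7398^2 = -0.743308
d^2_{1,1}(1.6654) = +0.204999 -0.743308 = -0.538308
|D^2_{1,1}|² = |d^2_{1,1}(β)|² = (-0.538308)² = 0.289776 (the z-rotation phases have unit modulus)

P=0.2898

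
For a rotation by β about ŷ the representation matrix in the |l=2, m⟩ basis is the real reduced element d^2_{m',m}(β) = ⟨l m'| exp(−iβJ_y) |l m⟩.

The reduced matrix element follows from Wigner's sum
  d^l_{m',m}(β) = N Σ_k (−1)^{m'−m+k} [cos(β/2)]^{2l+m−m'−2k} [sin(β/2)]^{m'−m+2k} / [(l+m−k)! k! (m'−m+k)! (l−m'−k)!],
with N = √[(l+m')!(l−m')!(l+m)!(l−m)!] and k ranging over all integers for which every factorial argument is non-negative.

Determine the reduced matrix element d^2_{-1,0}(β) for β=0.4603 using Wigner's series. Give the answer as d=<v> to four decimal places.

d=0.4874

d^2_{-1,0}(β=0.4603) via Wigner's sum:
With c≡cos(β/2)=0.973632 and s≡sin(β/2)=0.228124, N=[1·6·2·2]^{1/2}=4.898979
Admissible k: 1..2 (factorial args all ≥0)
  k=1: (−1)^0·4.8990/(2)·0.9736^3·0.2281^1 = +0.515740
  k=2: (−1)^1·4.8990/(2)·0.9736^1·0.2281^3 = -0.028313
d^2_{-1,0}(0.4603) = +0.515740 -0.028313 = +0.487427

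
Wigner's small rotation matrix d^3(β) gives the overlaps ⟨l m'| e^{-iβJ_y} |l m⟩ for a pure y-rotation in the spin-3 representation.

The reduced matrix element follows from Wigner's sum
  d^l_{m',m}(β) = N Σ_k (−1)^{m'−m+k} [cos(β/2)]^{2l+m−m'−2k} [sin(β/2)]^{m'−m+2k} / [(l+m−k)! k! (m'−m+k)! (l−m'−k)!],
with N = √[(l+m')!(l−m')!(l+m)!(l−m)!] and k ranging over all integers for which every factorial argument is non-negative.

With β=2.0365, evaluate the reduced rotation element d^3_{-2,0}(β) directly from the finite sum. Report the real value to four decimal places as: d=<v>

d^3_{-2,0}(β=2.0365) via Wigner's sum:
Half-angle: c=0.524856, s=0.851191. N=√(1·120·6·6)=65.726707
The bounds max(0,m−m')=2 and min(l+m,l−m')=3 give 2 terms
  k=2: (−1)^0·65.7267/(12)·0.5249^4·0.8512^2 = +0.301145
  k=3: (−1)^1·65.7267/(12)·0.5249^2·0.8512^4 = -0.792044
d^3_{-2,0}(2.0365) = +0.301145 -0.792044 = -0.490898

d=-0.4909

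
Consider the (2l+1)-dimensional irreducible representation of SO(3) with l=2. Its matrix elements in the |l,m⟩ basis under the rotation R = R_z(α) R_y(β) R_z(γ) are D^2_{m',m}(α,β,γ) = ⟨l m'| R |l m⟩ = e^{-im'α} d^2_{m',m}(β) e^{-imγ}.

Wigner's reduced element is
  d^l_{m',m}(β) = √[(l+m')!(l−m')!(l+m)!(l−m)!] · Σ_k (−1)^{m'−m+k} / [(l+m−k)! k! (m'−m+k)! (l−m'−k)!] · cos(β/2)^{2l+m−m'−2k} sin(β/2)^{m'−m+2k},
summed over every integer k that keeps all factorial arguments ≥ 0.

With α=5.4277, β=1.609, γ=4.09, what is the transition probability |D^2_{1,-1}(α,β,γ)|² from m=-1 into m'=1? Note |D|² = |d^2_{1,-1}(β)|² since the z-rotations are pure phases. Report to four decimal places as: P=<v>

First d^2_{1,-1}(β=1.609), then the phase factors e^{-i(1)α} and e^{-i(-1)γ}:
c=cos(1.609/2)=0.693472, s=sin(1.609/2)=0.720484; N=√[6·1·1·6]=6.000000
The bounds max(0,m−m')=0 and min(l+m,l−m')=1 give 2 terms
  k=0: (−1)^2·6.0000/(2)·0.6935^2·0.7205^2 = +0.748906
  k=1: (−1)^3·6.0000/(6)·0.6935^0·0.7205^4 = -0.269462
d^2_{1,-1}(1.609) = +0.748906 -0.269462 = +0.479444
|D^2_{1,-1}|² = |d^2_{1,-1}(β)|² = (+0.479444)² = 0.229867 (the z-rotation phases have unit modulus)

P=0.2299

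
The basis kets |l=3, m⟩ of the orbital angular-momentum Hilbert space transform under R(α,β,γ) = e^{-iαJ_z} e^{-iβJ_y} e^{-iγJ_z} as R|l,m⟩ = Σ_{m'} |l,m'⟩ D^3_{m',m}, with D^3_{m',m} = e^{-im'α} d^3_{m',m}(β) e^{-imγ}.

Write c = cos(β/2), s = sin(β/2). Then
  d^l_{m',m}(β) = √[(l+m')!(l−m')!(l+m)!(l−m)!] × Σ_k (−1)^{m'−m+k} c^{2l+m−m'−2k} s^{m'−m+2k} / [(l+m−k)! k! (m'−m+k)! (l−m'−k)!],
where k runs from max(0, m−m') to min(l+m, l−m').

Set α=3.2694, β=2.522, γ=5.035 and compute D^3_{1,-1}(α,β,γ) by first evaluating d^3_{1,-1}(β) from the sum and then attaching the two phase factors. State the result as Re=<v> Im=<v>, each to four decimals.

D^3_{1,-1}(3.2694,2.522,5.035) = e^{-i·1·3.2694}·d^3_{1,-1}(2.522)·e^{-i·-1·5.035}. Compute d first:
With c≡cos(β/2)=0.304865 and s≡sin(β/2)=0.952396, N=[24·2·2·24]^{1/2}=48.000000
The bounds max(0,m−m')=0 and min(l+m,l−m')=2 give 3 terms
  k=0: (−1)^2·48.0000/(8)·0.3049^4·0.9524^2 = +0.047013
  k=1: (−1)^3·48.0000/(6)·0.3049^2·0.9524^4 = -0.611750
  k=2: (−1)^4·48.0000/(48)·0.3049^0·0.9524^6 = +0.746285
d^3_{1,-1}(2.522) = +0.047013 -0.611750 +0.746285 = +0.181547
Phases: e^{-i·(1)·3.2694}=-0.991844+0.127460i, e^{-i·(-1)·5.035}=+0.317044-0.948411i ⇒ D=-0.035143+0.178114i

Re=-0.0351 Im=0.1781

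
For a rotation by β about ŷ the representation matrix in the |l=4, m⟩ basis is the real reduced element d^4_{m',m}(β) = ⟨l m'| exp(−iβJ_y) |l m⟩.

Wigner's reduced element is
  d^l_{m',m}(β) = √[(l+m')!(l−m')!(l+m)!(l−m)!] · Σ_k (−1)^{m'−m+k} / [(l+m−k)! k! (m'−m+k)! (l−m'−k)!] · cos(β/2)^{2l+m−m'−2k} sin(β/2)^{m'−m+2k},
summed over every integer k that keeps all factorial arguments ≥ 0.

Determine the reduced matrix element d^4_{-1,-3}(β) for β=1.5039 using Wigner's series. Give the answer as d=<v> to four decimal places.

d=-0.2573

d^4_{-1,-3}(β=1.5039) via Wigner's sum:
c=cos(1.5039/2)=0.730358, s=sin(1.5039/2)=0.683064; N=√[6·120·1·5040]=1904.940944
Admissible k: 0..1 (factorial args all ≥0)
  k=0: (−1)^2·1904.9409/(240)·0.7304^6·0.6831^2 = +0.562094
  k=1: (−1)^3·1904.9409/(144)·0.7304^4·0.6831^4 = -0.819425
d^4_{-1,-3}(1.5039) = +0.562094 -0.819425 = -0.257331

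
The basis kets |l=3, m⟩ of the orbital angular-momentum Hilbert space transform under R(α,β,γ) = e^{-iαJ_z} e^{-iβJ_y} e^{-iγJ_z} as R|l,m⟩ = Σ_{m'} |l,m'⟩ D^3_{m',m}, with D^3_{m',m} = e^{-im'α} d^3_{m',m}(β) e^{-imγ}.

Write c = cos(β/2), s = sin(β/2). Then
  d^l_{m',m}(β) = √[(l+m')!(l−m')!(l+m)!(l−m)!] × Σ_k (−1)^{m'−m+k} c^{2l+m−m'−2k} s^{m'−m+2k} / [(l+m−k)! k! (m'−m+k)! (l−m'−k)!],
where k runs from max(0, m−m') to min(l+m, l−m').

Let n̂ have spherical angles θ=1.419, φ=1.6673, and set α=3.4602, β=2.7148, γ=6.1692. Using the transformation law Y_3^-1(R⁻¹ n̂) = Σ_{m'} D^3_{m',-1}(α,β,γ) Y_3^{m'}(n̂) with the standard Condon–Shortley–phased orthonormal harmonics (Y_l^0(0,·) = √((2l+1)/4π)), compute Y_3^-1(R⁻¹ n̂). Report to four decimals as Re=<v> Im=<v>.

Re=-0.0585 Im=-0.2256

Need the full column D^3_{m',-1} for m'=−3..3 at α=3.4602, β=2.7148, γ=6.1692.
cos(β/2)=0.211780, sin(β/2)=0.977317
d^3_{-3,-1}: single k=2 term ⇒ +0.007441;  D = -0.004957-0.005550i
d^3_{-2,-1}: k∈[1..2] ⇒ +0.001317 -0.056078 = -0.054762;  D = -0.047435-0.027363i
d^3_{-1,-1}: k∈[0..2] ⇒ +0.000090 -0.015371 +0.245508 = +0.230227;  D = -0.225424-0.046781i
d^3_{0,-1}: k∈[0..2] ⇒ -0.001442 +0.092146 -0.654115 = -0.563412;  D = -0.559756+0.064082i
d^3_{1,-1}: k∈[0..2] ⇒ +0.011528 -0.327344 +0.871392 = +0.555576;  D = -0.504398+0.232912i
d^3_{2,-1}: k∈[0..1] ⇒ -0.056078 +0.597123 = +0.541045;  D = +0.395433-0.369272i
d^3_{3,-1}: single k=0 term ⇒ +0.158475;  D = -0.076114+0.138999i
Y_3^{m'}(θ=1.419,φ=1.6673) and Σ D·Y over m':
  (-0.0050-0.0056i)·(+0.1150+0.3862i)  (-0.0474-0.0274i)·(-0.1482+0.0290i)  (-0.2254-0.0468i)·(+0.0273+0.2816i)  (-0.5598+0.0641i)·(-0.1628+0.0000i)  (-0.5044+0.2329i)·(-0.0273+0.2816i)  (+0.3954-0.3693i)·(-0.1482-0.0290i)  (-0.0761+0.1390i)·(-0.1150+0.3862i)
Y_3^-1(R⁻¹ n̂) = -0.058496-0.225583i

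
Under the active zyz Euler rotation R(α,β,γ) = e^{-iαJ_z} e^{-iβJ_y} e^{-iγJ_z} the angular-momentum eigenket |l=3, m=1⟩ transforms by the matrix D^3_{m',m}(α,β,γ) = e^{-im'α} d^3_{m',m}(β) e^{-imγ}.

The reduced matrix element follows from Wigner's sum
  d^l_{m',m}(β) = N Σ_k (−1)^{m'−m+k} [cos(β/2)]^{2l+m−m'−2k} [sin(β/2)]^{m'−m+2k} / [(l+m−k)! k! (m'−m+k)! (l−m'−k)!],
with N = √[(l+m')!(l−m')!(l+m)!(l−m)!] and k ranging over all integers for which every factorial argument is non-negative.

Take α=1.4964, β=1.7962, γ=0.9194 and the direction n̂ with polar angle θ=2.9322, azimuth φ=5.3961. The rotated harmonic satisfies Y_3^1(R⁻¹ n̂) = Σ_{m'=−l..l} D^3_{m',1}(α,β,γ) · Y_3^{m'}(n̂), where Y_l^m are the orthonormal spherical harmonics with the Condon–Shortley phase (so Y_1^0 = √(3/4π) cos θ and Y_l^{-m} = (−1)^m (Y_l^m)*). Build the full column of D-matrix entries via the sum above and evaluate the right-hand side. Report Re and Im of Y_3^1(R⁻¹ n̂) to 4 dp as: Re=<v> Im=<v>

Re=0.1527 Im=-0.2745

Need the full column D^3_{m',1} for m'=−3..3 at α=1.4964, β=1.7962, γ=0.9194.
cos(β/2)=0.623097, sin(β/2)=0.782144
d^3_{-3,1}: single k=4 term ⇒ +0.562736;  D = -0.511928-0.233671i
d^3_{-2,1}: k∈[3..4] ⇒ +0.732079 -0.576754 = +0.155325;  D = -0.074822+0.136117i
d^3_{-1,1}: k∈[2..4] ⇒ +0.553284 -1.162383 +0.228940 = -0.380159;  D = -0.318612-0.207381i
d^3_{0,1}: k∈[1..3] ⇒ +0.254482 -1.202929 +0.631802 = -0.316645;  D = -0.191981+0.251808i
d^3_{1,1}: k∈[0..2] ⇒ +0.058524 -0.737712 +0.871788 = +0.192599;  D = -0.144059-0.127834i
d^3_{2,1}: k∈[0..1] ⇒ -0.232309 +0.732079 = +0.499771;  D = -0.358579+0.348126i
d^3_{3,1}: single k=0 term ⇒ +0.357143;  D = +0.229041+0.274028i
Y_3^{m'}(θ=2.9322,φ=5.3961) and Σ D·Y over m':
  (-0.5119-0.2337i)·(-0.0033+0.0017i)  (-0.0748+0.1361i)·(+0.0087-0.0423i)  (-0.3186-0.2074i)·(+0.1606+0.1971i)  (-0.1920+0.2518i)·(-0.6512+0.0000i)  (-0.1441-0.1278i)·(-0.1606+0.1971i)  (-0.3586+0.3481i)·(+0.0087+0.0423i)  (+0.2290+0.2740i)·(+0.0033+0.0017i)
Y_3^1(R⁻¹ n̂) = +0.152690-0.274506i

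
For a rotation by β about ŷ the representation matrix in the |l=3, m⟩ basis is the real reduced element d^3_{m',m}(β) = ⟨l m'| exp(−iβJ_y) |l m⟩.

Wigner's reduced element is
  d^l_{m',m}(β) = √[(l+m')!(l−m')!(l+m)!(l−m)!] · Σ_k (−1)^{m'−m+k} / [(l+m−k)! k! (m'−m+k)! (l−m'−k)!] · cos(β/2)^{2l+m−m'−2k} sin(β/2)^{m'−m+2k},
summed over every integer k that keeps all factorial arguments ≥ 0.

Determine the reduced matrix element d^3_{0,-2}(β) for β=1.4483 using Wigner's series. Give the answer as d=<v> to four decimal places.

d^3_{0,-2}(β=1.4483) via Wigner's sum:
With c≡cos(β/2)=0.749063 and s≡sin(β/2)=0.662499, N=[6·6·1·120]^{1/2}=65.726707
Admissible k: 0..1 (factorial args all ≥0)
  k=0: (−1)^2·65.7267/(12)·0.7491^4·0.6625^2 = +0.756840
  k=1: (−1)^3·65.7267/(12)·0.7491^2·0.6625^4 = -0.592022
d^3_{0,-2}(1.4483) = +0.756840 -0.592022 = +0.164818

d=0.1648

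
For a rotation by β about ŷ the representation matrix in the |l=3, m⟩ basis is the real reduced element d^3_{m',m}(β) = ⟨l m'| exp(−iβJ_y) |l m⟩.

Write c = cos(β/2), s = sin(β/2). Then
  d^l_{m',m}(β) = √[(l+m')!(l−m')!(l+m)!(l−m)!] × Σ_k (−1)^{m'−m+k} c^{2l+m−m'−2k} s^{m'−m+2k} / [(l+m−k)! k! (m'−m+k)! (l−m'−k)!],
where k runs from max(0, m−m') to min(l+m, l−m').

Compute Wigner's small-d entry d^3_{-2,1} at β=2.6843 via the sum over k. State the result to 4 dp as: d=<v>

d^3_{-2,1}(β=2.6843) via Wigner's sum:
With c≡cos(β/2)=0.226659 and s≡sin(β/2)=0.973974, N=[1·120·24·2]^{1/2}=75.894664
Admissible k: 3..4 (factorial args all ≥0)
  k=3: (−1)^0·75.8947/(12)·0.2267^3·0.9740^3 = +0.068044
  k=4: (−1)^1·75.8947/(24)·0.2267^1·0.9740^5 = -0.628218
d^3_{-2,1}(2.6843) = +0.068044 -0.628218 = -0.560174

d=-0.5602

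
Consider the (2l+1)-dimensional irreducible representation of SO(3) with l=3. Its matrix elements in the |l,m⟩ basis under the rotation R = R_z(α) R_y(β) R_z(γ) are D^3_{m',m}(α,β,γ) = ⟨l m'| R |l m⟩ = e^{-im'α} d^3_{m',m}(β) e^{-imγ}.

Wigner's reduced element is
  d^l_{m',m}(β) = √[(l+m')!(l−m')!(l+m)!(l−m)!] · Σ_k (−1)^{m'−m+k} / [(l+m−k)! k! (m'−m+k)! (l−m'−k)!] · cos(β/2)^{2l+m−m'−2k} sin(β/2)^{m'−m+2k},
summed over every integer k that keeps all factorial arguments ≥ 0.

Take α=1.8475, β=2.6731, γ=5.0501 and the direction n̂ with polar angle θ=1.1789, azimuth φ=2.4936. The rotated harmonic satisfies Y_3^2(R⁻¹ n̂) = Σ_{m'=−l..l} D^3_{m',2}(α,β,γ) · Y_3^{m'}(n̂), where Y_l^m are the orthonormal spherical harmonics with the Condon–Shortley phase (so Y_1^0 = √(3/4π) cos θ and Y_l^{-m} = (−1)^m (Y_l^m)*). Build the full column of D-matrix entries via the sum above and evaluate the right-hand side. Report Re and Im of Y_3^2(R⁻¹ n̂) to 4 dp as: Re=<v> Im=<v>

Need the full column D^3_{m',2} for m'=−3..3 at α=1.8475, β=2.6731, γ=5.0501.
cos(β/2)=0.232110, sin(β/2)=0.972690
d^3_{-3,2}: single k=5 term ⇒ +0.495040;  D = -0.076272+0.489129i
d^3_{-2,2}: k∈[4..5] ⇒ +0.241132 -0.846926 = -0.605794;  D = -0.601290+0.073733i
d^3_{-1,2}: k∈[3..4] ⇒ +0.072784 -0.639094 = -0.566311;  D = +0.219863+0.521889i
d^3_{0,2}: k∈[2..3] ⇒ +0.015041 -0.264147 = -0.249105;  D = +0.194413-0.155747i
d^3_{1,2}: k∈[1..2] ⇒ +0.002072 -0.072784 = -0.070711;  D = -0.057605-0.041009i
d^3_{2,2}: k∈[0..1] ⇒ +0.000156 -0.013731 = -0.013574;  D = -0.004552+0.012788i
d^3_{3,2}: single k=0 term ⇒ -0.001605;  D = +0.001602+0.000105i
Y_3^{m'}(θ=1.1789,φ=2.4936) and Σ D·Y over m':
  (-0.0763+0.4891i)·(+0.1201-0.3067i)  (-0.6013+0.0737i)·(+0.0905+0.3209i)  (+0.2199+0.5219i)·(+0.0644+0.0488i)  (+0.1944-0.1557i)·(-0.3236+0.0000i)  (-0.0576-0.0410i)·(-0.0644+0.0488i)  (-0.0046+0.0128i)·(+0.0905-0.3209i)  (+0.0016+0.0001i)·(-0.1201-0.3067i)
Y_3^2(R⁻¹ n̂) = -0.002180-0.007446i

Re=-0.0022 Im=-0.0074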